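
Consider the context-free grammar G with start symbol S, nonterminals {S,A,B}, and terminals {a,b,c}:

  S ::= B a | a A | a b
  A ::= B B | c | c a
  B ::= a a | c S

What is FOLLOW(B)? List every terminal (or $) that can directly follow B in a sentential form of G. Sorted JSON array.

Compute FIRST by fixpoint:
pass 1:
  A via A→c: +{c}
  B via B→a a: +{a}
  B via B→c S: +{c}
  S via S→B a: +{a,c}
  S: {a,c}  A: {c}  B: {a,c}
pass 2:
  A via A→B B: +{a}
  S: {a,c}  A: {a,c}  B: {a,c}
pass 3: (stable)
  S: {a,c}  A: {a,c}  B: {a,c}

Compute FOLLOW by fixpoint:
FOLLOW(S) := {$}
[1]
  A→B B: FOLLOW(B) ⊇ FIRST(B) = {a,c}; new: +{a,c}
  B→c S: FOLLOW(S) ⊇ FOLLOW(B) ⊇ {a,c}; new: +{a,c}
  S→a A: FOLLOW(A) ⊇ FOLLOW(S) ⊇ {$,a,c}; new: +{$,a,c}
  FOLLOW[S]={$,a,c}  FOLLOW[A]={$,a,c}  FOLLOW[B]={a,c}
[2]
  A→B B: FOLLOW(B) ⊇ FOLLOW(A) ⊇ {$,a,c}; new: +{$}
  FOLLOW[S]={$,a,c}  FOLLOW[A]={$,a,c}  FOLLOW[B]={$,a,c}
[3] (stable)
  FOLLOW[S]={$,a,c}  FOLLOW[A]={$,a,c}  FOLLOW[B]={$,a,c}

FOLLOW(B) = ["$", "a", "c"]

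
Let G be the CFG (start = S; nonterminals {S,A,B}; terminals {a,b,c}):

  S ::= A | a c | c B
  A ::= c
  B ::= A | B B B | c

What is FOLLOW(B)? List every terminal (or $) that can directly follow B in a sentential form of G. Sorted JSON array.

Compute FIRST by fixpoint:
iter 1:
  A via A→c: +{c}
  B via B→A: +{c}
  S via S→A: +{c}
  S via S→a c: +{a}
  FIRST(S)={a,c}  FIRST(A)={c}  FIRST(B)={c}
iter 2: done
  FIRST(S)={a,c}  FIRST(A)={c}  FIRST(B)={c}

FOLLOW iteration:
FOLLOW(S) := {$}
iter 1:
  B→B B B: FOLLOW(B) ⊇ FIRST(B) = {c}; new: +{c}
  S→A: FOLLOW(A) ⊇ FOLLOW(S) ⊇ {$}; new: +{$}
  S→c B: FOLLOW(B) ⊇ FOLLOW(S) ⊇ {$}; new: +{$}
  FOLLOW(S)={$}  FOLLOW(A)={$}  FOLLOW(B)={$,c}
iter 2:
  B→A: FOLLOW(A) ⊇ FOLLOW(B) ⊇ {$,c}; new: +{c}
  FOLLOW(S)={$}  FOLLOW(A)={$,c}  FOLLOW(B)={$,c}
iter 3: — fixpoint
  FOLLOW(S)={$}  FOLLOW(A)={$,c}  FOLLOW(B)={$,c}

FOLLOW(B) = ["$", "c"]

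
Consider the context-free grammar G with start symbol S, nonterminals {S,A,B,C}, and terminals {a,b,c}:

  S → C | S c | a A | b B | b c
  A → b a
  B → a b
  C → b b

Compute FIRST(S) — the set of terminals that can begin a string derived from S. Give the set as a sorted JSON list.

Compute FIRST by fixpoint:
round 1:
  A via A→b a: +{b}
  B via B→a b: +{a}
  C via C→b b: +{b}
  S via S→C: +{b}
  S via S→a A: +{a}
  FIRST(S)={a,b}  FIRST(A)={b}  FIRST(B)={a}  FIRST(C)={b}
round 2: (no change)
  FIRST(S)={a,b}  FIRST(A)={b}  FIRST(B)={a}  FIRST(C)={b}

FIRST(S) = ["a", "b"]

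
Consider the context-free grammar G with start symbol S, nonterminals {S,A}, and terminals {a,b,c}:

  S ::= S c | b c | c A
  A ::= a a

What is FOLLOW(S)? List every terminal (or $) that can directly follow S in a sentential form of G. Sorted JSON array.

Compute FIRST by fixpoint:
pass 1:
  A via A→a a: +{a}
  S via S→b c: +{b}
  S via S→c A: +{c}
  FIRST(S)={b,c}  FIRST(A)={a}
pass 2: (no change)
  FIRST(S)={b,c}  FIRST(A)={a}

FOLLOW iteration:
seed FOLLOW(S) with $
[1]
  S→S c: FOLLOW(S) ⊇ FIRST(c) = {c}; new: +{c}
  S→c A: FOLLOW(A) ⊇ FOLLOW(S) ⊇ {$,c}; new: +{$,c}
  S: {$,c}  A: {$,c}
[2] done
  S: {$,c}  A: {$,c}

FOLLOW(S) = ["$", "c"]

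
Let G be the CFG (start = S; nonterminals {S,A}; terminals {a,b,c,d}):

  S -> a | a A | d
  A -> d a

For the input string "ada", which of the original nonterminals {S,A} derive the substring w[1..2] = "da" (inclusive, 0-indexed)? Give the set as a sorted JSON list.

CNF form of G:
  S -> T1 A | a | d
  A -> T0 T1
  T0 -> d
  T1 -> a

CYK fill — only the sub-triangle for w[1..2]:
  [1..1]={S,T0}  "d"  orig:{S}
  [2..2]={S,T1}  "a"  orig:{S}
  [1..2]={A}  "da"

Original NTs in T[1,2] deriving "da": ["A"]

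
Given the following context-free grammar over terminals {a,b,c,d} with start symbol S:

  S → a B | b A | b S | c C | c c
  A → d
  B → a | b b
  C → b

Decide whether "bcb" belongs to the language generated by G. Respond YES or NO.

CNF form of G:
  S -> T0 A | T0 S | T1 B | T2 C | T2 T2
  A -> d
  B -> T0 T0 | a
  C -> b
  T0 -> b
  T1 -> a
  T2 -> c

CYK fill:
  cell(0,0) b: {C,T0}  orig:{C}
  cell(1,1) c: {T2}  orig:{}
  cell(2,2) b: {C,T0}  orig:{C}
  cell(0,1) bc: ∅
  cell(1,2) cb: {S}
  cell(0,2) bcb: {S}

S ∈ T[0,2] ⇒ YES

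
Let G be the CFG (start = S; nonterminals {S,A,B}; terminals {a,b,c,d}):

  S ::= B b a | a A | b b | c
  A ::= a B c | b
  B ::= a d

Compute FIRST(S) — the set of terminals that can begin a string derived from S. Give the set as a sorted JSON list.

FIRST sets, iterate to fixpoint:
pass 1:
  A via A→a B c: +{a}
  A via A→b: +{b}
  B via B→a d: +{a}
  S via S→B b a: +{a}
  S via S→b b: +{b}
  S via S→c: +{c}
  FIRST[S]={a,b,c}  FIRST[A]={a,b}  FIRST[B]={a}
pass 2: (no change)
  FIRST[S]={a,b,c}  FIRST[A]={a,b}  FIRST[B]={a}

FIRST(S) = ["a", "b", "c"]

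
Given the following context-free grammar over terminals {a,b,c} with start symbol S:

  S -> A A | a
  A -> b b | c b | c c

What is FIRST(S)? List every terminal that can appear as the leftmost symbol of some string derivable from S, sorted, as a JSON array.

Compute FIRST by fixpoint:
round 1:
  A via A→b b: +{b}
  A via A→c b: +{c}
  S via S→A A: +{b,c}
  S via S→a: +{a}
  FIRST[S]={a,b,c}  FIRST[A]={b,c}
round 2: (stable)
  FIRST[S]={a,b,c}  FIRST[A]={b,c}

FIRST(S) = ["a", "b", "c"]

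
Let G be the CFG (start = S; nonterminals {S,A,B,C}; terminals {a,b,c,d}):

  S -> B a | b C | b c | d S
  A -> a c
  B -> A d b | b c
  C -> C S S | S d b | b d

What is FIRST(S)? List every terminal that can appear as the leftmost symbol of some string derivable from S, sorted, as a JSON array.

Compute FIRST by fixpoint:
pass 1:
  A via A→a c: +{a}
  B via B→A d b: +{a}
  B via B→b c: +{b}
  C via C→b d: +{b}
  S via S→B a: +{a,b}
  S via S→d S: +{d}
  FIRST(S)={a,b,d}  FIRST(A)={a}  FIRST(B)={a,b}  FIRST(C)={b}
pass 2:
  C via C→S d b: +{a,d}
  FIRST(S)={a,b,d}  FIRST(A)={a}  FIRST(B)={a,b}  FIRST(C)={a,b,d}
pass 3: (no change)
  FIRST(S)={a,b,d}  FIRST(A)={a}  FIRST(B)={a,b}  FIRST(C)={a,b,d}

FIRST(S) = ["a", "b", "d"]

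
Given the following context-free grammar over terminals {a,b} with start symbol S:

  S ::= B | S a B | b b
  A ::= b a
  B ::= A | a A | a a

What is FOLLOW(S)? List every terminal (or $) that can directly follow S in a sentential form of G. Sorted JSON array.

Compute FIRST by fixpoint:
round 1:
  A via A→b a: +{b}
  B via B→A: +{b}
  B via B→a A: +{a}
  S via S→B: +{a,b}
  FIRST[S]={a,b}  FIRST[A]={b}  FIRST[B]={a,b}
round 2: — fixpoint
  FIRST[S]={a,b}  FIRST[A]={b}  FIRST[B]={a,b}

FOLLOW sets:
initialize: $ ∈ FOLLOW(S)
[1]
  S→B: FOLLOW(B) ⊇ FOLLOW(S) ⊇ {$}; new: +{$}
  S→S a B: FOLLOW(S) ⊇ FIRST(a) = {a}; new: +{a}
  S→S a B: FOLLOW(B) ⊇ FOLLOW(S) ⊇ {$,a}; new: +{a}
  FOLLOW[S]={$,a}  FOLLOW[A]={}  FOLLOW[B]={$,a}
[2]
  B→A: FOLLOW(A) ⊇ FOLLOW(B) ⊇ {$,a}; new: +{$,a}
  FOLLOW[S]={$,a}  FOLLOW[A]={$,a}  FOLLOW[B]={$,a}
[3] — fixpoint
  FOLLOW[S]={$,a}  FOLLOW[A]={$,a}  FOLLOW[B]={$,a}

FOLLOW(S) = ["$", "a"]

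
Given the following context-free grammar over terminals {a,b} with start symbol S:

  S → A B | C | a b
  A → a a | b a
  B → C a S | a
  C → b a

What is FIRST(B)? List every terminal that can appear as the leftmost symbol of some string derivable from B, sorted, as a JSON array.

FIRST iteration:
iter 1:
  A via A→a a: +{a}
  A via A→b a: +{b}
  B via B→a: +{a}
  C via C→b a: +{b}
  S via S→A B: +{a,b}
  S: {a,b}  A: {a,b}  B: {a}  C: {b}
iter 2:
  B via B→C a S: +{b}
  S: {a,b}  A: {a,b}  B: {a,b}  C: {b}
iter 3: (no change)
  S: {a,b}  A: {a,b}  B: {a,b}  C: {b}

FIRST(B) = ["a", "b"]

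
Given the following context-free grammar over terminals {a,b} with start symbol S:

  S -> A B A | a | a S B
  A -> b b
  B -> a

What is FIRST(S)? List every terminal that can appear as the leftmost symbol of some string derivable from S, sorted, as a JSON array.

FIRST iteration:
pass 1:
  A via A→b b: +{b}
  B via B→a: +{a}
  S via S→A B A: +{b}
  S via S→a: +{a}
  FIRST(S)={a,b}  FIRST(A)={b}  FIRST(B)={a}
pass 2: (stable)
  FIRST(S)={a,b}  FIRST(A)={b}  FIRST(B)={a}

FIRST(S) = ["a", "b"]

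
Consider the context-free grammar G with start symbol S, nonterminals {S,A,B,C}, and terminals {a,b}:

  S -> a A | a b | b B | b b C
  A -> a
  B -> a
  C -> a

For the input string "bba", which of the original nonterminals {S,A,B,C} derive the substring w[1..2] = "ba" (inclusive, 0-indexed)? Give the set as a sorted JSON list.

CNF form of G:
  S -> T0 A | T0 T1 | T1 B | T1 X2
  A -> a
  B -> a
  C -> a
  T0 -> a
  T1 -> b
  X2 -> T1 C

CYK fill, restricted to cells inside w[1..2]:
  T[1,1] 'b' = {T1}  orig:{}
  T[2,2] 'a' = {A,B,C,T0}  orig:{A,B,C}
  T[1,2] 'ba' = {S,X2}  orig:{S}

Original NTs in T[1,2] deriving "ba": ["S"]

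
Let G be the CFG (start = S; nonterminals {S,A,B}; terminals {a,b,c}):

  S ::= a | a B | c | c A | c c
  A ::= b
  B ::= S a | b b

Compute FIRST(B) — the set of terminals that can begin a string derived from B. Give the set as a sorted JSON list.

FIRST iteration:
pass 1:
  A via A→b: +{b}
  B via B→b b: +{b}
  S via S→a: +{a}
  S via S→c: +{c}
  S: {a,c}  A: {b}  B: {b}
pass 2:
  B via B→S a: +{a,c}
  S: {a,c}  A: {b}  B: {a,b,c}
pass 3: (stable)
  S: {a,c}  A: {b}  B: {a,b,c}

FIRST(B) = ["a", "b", "c"]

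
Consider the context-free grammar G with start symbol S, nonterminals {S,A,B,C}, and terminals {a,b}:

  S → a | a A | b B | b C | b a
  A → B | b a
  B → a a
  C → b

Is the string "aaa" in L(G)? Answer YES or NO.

CNF form of G:
  S -> T0 A | T1 B | T1 C | T1 T0 | a
  A -> T0 T0 | T1 T0
  B -> T0 T0
  C -> b
  T0 -> a
  T1 -> b

CYK table (by increasing span):
  cell(0,0) a: {S,T0}  orig:{S}
  cell(1,1) a: {S,T0}  orig:{S}
  cell(2,2) a: {S,T0}  orig:{S}
  cell(0,1) aa: {A,B}
  cell(1,2) aa: {A,B}
  cell(0,2) aaa: {S}

S ∈ T[0,2] ⇒ YES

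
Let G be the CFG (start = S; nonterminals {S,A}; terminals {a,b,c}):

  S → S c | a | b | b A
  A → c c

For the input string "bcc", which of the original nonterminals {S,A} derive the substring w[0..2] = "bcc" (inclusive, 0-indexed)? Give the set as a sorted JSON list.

CNF form of G:
  S -> S T0 | T1 A | a | b
  A -> T0 T0
  T0 -> c
  T1 -> b

Fill CYK table bottom-up, restricted to cells inside w[0..2]:
  [0..0]={S,T1}  "b"  orig:{S}
  [1..1]={T0}  "c"  orig:{}
  [2..2]={T0}  "c"  orig:{}
  [0..1]={S}  "bc"
  [1..2]={A}  "cc"
  [0..2]={S}  "bcc"

Original NTs in T[0,2] deriving "bcc": ["S"]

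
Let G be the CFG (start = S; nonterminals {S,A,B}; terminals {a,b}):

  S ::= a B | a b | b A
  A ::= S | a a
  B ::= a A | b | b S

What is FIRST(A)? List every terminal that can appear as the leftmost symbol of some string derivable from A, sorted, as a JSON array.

FIRST sets, iterate to fixpoint:
iter 1:
  A via A→a a: +{a}
  B via B→a A: +{a}
  B via B→b: +{b}
  S via S→a B: +{a}
  S via S→b A: +{b}
  FIRST[S]={a,b}  FIRST[A]={a}  FIRST[B]={a,b}
iter 2:
  A via A→S: +{b}
  FIRST[S]={a,b}  FIRST[A]={a,b}  FIRST[B]={a,b}
iter 3: — fixpoint
  FIRST[S]={a,b}  FIRST[A]={a,b}  FIRST[B]={a,b}

FIRST(A) = ["a", "b"]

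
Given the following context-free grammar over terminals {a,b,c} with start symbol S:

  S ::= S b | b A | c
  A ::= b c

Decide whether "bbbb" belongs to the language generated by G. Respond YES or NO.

CNF form of G:
  S -> S T0 | T0 A | c
  A -> T0 T1
  T0 -> b
  T1 -> c

CYK table (by increasing span):
  [0..0]={T0}  "b"  orig:{}
  [1..1]={T0}  "b"  orig:{}
  [2..2]={T0}  "b"  orig:{}
  [3..3]={T0}  "b"  orig:{}
  [0..1]=∅  "bb"
  [1..2]=∅  "bb"
  [2..3]=∅  "bb"
  [0..2]=∅  "bbb"
  [1..3]=∅  "bbb"
  [0..3]=∅  "bbbb"

S ∉ T[0,3] ⇒ NO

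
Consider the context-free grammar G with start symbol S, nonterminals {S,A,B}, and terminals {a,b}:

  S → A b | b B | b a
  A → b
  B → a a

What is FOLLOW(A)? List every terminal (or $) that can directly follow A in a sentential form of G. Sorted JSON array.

FIRST sets, iterate to fixpoint:
iter 1:
  A via A→b: +{b}
  B via B→a a: +{a}
  S via S→A b: +{b}
  FIRST(S)={b}  FIRST(A)={b}  FIRST(B)={a}
iter 2: (stable)
  FIRST(S)={b}  FIRST(A)={b}  FIRST(B)={a}

FOLLOW iteration:
initialize: $ ∈ FOLLOW(S)
iter 1:
  S→A b: FOLLOW(A) ⊇ FIRST(b) = {b}; new: +{b}
  S→b B: FOLLOW(B) ⊇ FOLLOW(S) ⊇ {$}; new: +{$}
  FOLLOW(S)={$}  FOLLOW(A)={b}  FOLLOW(B)={$}
iter 2: (no change)
  FOLLOW(S)={$}  FOLLOW(A)={b}  FOLLOW(B)={$}

FOLLOW(A) = ["b"]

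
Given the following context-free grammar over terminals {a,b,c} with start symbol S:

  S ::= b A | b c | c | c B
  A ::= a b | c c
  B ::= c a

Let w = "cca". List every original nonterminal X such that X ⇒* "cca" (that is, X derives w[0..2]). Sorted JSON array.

CNF form of G:
  S -> T1 A | T1 T2 | T2 B | c
  A -> T0 T1 | T2 T2
  B -> T2 T0
  T0 -> a
  T1 -> b
  T2 -> c

CYK table (by increasing span), restricted to cells inside w[0..2]:
  [0..0]={S,T2}  "c"  orig:{S}
  [1..1]={S,T2}  "c"  orig:{S}
  [2..2]={T0}  "a"  orig:{}
  [0..1]={A}  "cc"
  [1..2]={B}  "ca"
  [0..2]={S}  "cca"

Original NTs in T[0,2] deriving "cca": ["S"]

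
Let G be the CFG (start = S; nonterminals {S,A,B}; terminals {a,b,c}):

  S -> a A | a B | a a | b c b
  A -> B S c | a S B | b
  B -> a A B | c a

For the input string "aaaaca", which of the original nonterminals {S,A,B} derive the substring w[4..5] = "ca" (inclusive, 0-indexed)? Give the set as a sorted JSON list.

Convert to CNF:
  S -> T1 A | T1 B | T1 T1 | T2 X6
  A -> B X3 | T1 X4 | b
  B -> T0 T1 | T1 X5
  T0 -> c
  T1 -> a
  T2 -> b
  X3 -> S T0
  X4 -> S B
  X5 -> A B
  X6 -> T0 T2

Fill CYK table bottom-up (cells [i..j] with 4 ≤ i ≤ j ≤ 5 only):
  T[4,4] 'c' = {T0}  orig:{}
  T[5,5] 'a' = {T1}  orig:{}
  T[4,5] 'ca' = {B}

Original NTs in T[4,5] deriving "ca": ["B"]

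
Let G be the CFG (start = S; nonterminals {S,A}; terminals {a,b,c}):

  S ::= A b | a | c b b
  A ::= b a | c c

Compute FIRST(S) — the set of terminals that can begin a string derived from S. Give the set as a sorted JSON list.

FIRST iteration:
iter 1:
  A via A→b a: +{b}
  A via A→c c: +{c}
  S via S→A b: +{b,c}
  S via S→a: +{a}
  S: {a,b,c}  A: {b,c}
iter 2: (stable)
  S: {a,b,c}  A: {b,c}

FIRST(S) = ["a", "b", "c"]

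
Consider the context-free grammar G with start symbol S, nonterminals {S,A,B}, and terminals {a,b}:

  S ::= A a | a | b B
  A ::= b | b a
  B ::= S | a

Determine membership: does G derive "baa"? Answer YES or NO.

Convert to CNF:
  S -> A T1 | T0 B | a
  A -> T0 T1 | b
  B -> A T1 | T0 B | a
  T0 -> b
  T1 -> a

Fill CYK table bottom-up:
  T[0,0] 'b' = {A,T0}  orig:{A}
  T[1,1] 'a' = {B,S,T1}  orig:{B,S}
  T[2,2] 'a' = {B,S,T1}  orig:{B,S}
  T[0,1] 'ba' = {A,B,S}
  T[1,2] 'aa' = ∅
  T[0,2] 'baa' = {B,S}

S ∈ T[0,2] ⇒ YES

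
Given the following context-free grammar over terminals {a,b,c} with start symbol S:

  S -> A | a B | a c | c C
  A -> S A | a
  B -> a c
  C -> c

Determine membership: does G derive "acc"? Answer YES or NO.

CNF form of G:
  S -> S A | T0 B | T0 T1 | T1 C | a
  A -> S A | a
  B -> T0 T1
  C -> c
  T0 -> a
  T1 -> c

CYK fill:
  [0..0]={A,S,T0}  "a"  orig:{A,S}
  [1..1]={C,T1}  "c"  orig:{C}
  [2..2]={C,T1}  "c"  orig:{C}
  [0..1]={B,S}  "ac"
  [1..2]={S}  "cc"
  [0..2]=∅  "acc"

S ∉ T[0,2] ⇒ NO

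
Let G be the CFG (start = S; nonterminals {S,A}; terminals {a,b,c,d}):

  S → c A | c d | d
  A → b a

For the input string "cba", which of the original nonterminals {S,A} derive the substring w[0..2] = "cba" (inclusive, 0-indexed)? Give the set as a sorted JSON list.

CNF form of G:
  S -> T2 A | T2 T3 | d
  A -> T0 T1
  T0 -> b
  T1 -> a
  T2 -> c
  T3 -> d

Fill CYK table bottom-up, restricted to cells inside w[0..2]:
  cell(0,0) c: {T2}  orig:{}
  cell(1,1) b: {T0}  orig:{}
  cell(2,2) a: {T1}  orig:{}
  cell(0,1) cb: ∅
  cell(1,2) ba: {A}
  cell(0,2) cba: {S}

Original NTs in T[0,2] deriving "cba": ["S"]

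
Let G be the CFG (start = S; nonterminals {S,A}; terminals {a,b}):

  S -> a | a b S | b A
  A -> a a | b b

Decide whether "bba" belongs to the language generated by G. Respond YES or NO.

Convert to CNF:
  S -> T0 X2 | T1 A | a
  A -> T0 T0 | T1 T1
  T0 -> a
  T1 -> b
  X2 -> T1 S

Fill CYK table bottom-up:
  T[0,0] 'b' = {T1}  orig:{}
  T[1,1] 'b' = {T1}  orig:{}
  T[2,2] 'a' = {S,T0}  orig:{S}
  T[0,1] 'bb' = {A}
  T[1,2] 'ba' = {X2}  orig:{}
  T[0,2] 'bba' = ∅

S ∉ T[0,2] ⇒ NO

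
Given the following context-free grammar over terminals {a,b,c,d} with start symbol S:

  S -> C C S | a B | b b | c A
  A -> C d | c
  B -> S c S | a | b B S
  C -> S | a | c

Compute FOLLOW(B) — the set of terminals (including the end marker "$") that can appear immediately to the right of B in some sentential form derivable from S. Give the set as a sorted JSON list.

Compute FIRST by fixpoint:
[1]
  A via A→c: +{c}
  B via B→a: +{a}
  B via B→b B S: +{b}
  C via C→a: +{a}
  C via C→c: +{c}
  S via S→C C S: +{a,c}
  S via S→b b: +{b}
  S: {a,b,c}  A: {c}  B: {a,b}  C: {a,c}
[2]
  A via A→C d: +{a}
  B via B→S c S: +{c}
  C via C→S: +{b}
  S: {a,b,c}  A: {a,c}  B: {a,b,c}  C: {a,b,c}
[3]
  A via A→C d: +{b}
  S: {a,b,c}  A: {a,b,c}  B: {a,b,c}  C: {a,b,c}
[4] — fixpoint
  S: {a,b,c}  A: {a,b,c}  B: {a,b,c}  C: {a,b,c}

FOLLOW iteration:
seed FOLLOW(S) with $
pass 1:
  A→C d: FOLLOW(C) ⊇ FIRST(d) = {d}; new: +{d}
  B→S c S: FOLLOW(S) ⊇ FIRST(c) = {c}; new: +{c}
  B→b B S: FOLLOW(B) ⊇ FIRST(S) = {a,b,c}; new: +{a,b,c}
  B→b B S: FOLLOW(S) ⊇ FOLLOW(B) ⊇ {a,b,c}; new: +{a,b}
  C→S: FOLLOW(S) ⊇ FOLLOW(C) ⊇ {d}; new: +{d}
  S→C C S: FOLLOW(C) ⊇ FIRST(C) = {a,b,c}; new: +{a,b,c}
  S→a B: FOLLOW(B) ⊇ FOLLOW(S) ⊇ {$,a,b,c,d}; new: +{$,d}
  S→c A: FOLLOW(A) ⊇ FOLLOW(S) ⊇ {$,a,b,c,d}; new: +{$,a,b,c,d}
  S: {$,a,b,c,d}  A: {$,a,b,c,d}  B: {$,a,b,c,d}  C: {a,b,c,d}
pass 2: — fixpoint
  S: {$,a,b,c,d}  A: {$,a,b,c,d}  B: {$,a,b,c,d}  C: {a,b,c,d}

FOLLOW(B) = ["$", "a", "b", "c", "d"]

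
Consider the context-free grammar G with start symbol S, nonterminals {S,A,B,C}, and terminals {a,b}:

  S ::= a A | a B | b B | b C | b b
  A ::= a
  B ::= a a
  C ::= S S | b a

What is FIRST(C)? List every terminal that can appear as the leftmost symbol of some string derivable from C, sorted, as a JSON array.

Compute FIRST by fixpoint:
round 1:
  A via A→a: +{a}
  B via B→a a: +{a}
  C via C→b a: +{b}
  S via S→a A: +{a}
  S via S→b B: +{b}
  FIRST[S]={a,b}  FIRST[A]={a}  FIRST[B]={a}  FIRST[C]={b}
round 2:
  C via C→S S: +{a}
  FIRST[S]={a,b}  FIRST[A]={a}  FIRST[B]={a}  FIRST[C]={a,b}
round 3: (stable)
  FIRST[S]={a,b}  FIRST[A]={a}  FIRST[B]={a}  FIRST[C]={a,b}

FIRST(C) = ["a", "b"]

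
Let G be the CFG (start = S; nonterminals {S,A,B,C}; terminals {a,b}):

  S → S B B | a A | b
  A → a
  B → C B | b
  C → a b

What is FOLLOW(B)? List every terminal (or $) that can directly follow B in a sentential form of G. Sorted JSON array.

FIRST sets, iterate to fixpoint:
iter 1:
  A via A→a: +{a}
  B via B→b: +{b}
  C via C→a b: +{a}
  S via S→a A: +{a}
  S via S→b: +{b}
  S: {a,b}  A: {a}  B: {b}  C: {a}
iter 2:
  B via B→C B: +{a}
  S: {a,b}  A: {a}  B: {a,b}  C: {a}
iter 3: (stable)
  S: {a,b}  A: {a}  B: {a,b}  C: {a}

FOLLOW iteration:
initialize: $ ∈ FOLLOW(S)
[1]
  B→C B: FOLLOW(C) ⊇ FIRST(B) = {a,b}; new: +{a,b}
  S→S B B: FOLLOW(S) ⊇ FIRST(B) = {a,b}; new: +{a,b}
  S→S B B: FOLLOW(B) ⊇ FIRST(B) = {a,b}; new: +{a,b}
  S→S B B: FOLLOW(B) ⊇ FOLLOW(S) ⊇ {$,a,b}; new: +{$}
  S→a A: FOLLOW(A) ⊇ FOLLOW(S) ⊇ {$,a,b}; new: +{$,a,b}
  FOLLOW[S]={$,a,b}  FOLLOW[A]={$,a,b}  FOLLOW[B]={$,a,b}  FOLLOW[C]={a,b}
[2] (no change)
  FOLLOW[S]={$,a,b}  FOLLOW[A]={$,a,b}  FOLLOW[B]={$,a,b}  FOLLOW[C]={a,b}

FOLLOW(B) = ["$", "a", "b"]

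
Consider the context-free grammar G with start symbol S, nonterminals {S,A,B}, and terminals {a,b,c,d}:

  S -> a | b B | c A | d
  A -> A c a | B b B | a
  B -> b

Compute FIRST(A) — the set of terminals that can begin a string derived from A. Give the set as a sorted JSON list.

FIRST sets, iterate to fixpoint:
pass 1:
  A via A→a: +{a}
  B via B→b: +{b}
  S via S→a: +{a}
  S via S→b B: +{b}
  S via S→c A: +{c}
  S via S→d: +{d}
  S: {a,b,c,d}  A: {a}  B: {b}
pass 2:
  A via A→B b B: +{b}
  S: {a,b,c,d}  A: {a,b}  B: {b}
pass 3: done
  S: {a,b,c,d}  A: {a,b}  B: {b}

FIRST(A) = ["a", "b"]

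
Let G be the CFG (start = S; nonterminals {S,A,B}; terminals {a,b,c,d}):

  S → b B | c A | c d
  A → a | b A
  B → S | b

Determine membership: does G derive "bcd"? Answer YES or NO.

Convert to CNF:
  S -> T0 B | T1 A | T1 T2
  A -> T0 A | a
  B -> T0 B | T1 A | T1 T2 | b
  T0 -> b
  T1 -> c
  T2 -> d

CYK table (by increasing span):
  [0..0]={B,T0}  "b"  orig:{B}
  [1..1]={T1}  "c"  orig:{}
  [2..2]={T2}  "d"  orig:{}
  [0..1]=∅  "bc"
  [1..2]={B,S}  "cd"
  [0..2]={B,S}  "bcd"

S ∈ T[0,2] ⇒ YES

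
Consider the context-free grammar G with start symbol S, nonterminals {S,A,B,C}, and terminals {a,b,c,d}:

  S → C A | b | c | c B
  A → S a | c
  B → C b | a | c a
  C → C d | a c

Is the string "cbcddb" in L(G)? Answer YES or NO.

Convert to CNF:
  S -> C A | T2 B | b | c
  A -> S T0 | c
  B -> C T1 | T2 T0 | a
  C -> C T3 | T0 T2
  T0 -> a
  T1 -> b
  T2 -> c
  T3 -> d

Fill CYK table bottom-up:
  [0..0]={A,S,T2}  "c"  orig:{A,S}
  [1..1]={S,T1}  "b"  orig:{S}
  [2..2]={A,S,T2}  "c"  orig:{A,S}
  [3..3]={T3}  "d"  orig:{}
  [4..4]={T3}  "d"  orig:{}
  [5..5]={S,T1}  "b"  orig:{S}
  [0..1]=∅  "cb"
  [1..2]=∅  "bc"
  [2..3]=∅  "cd"
  [3..4]=∅  "dd"
  [4..5]=∅  "db"
  [0..2]=∅  "cbc"
  [1..3]=∅  "bcd"
  [2..4]=∅  "cdd"
  [3..5]=∅  "ddb"
  [0..3]=∅  "cbcd"
  [1..4]=∅  "bcdd"
  [2..5]=∅  "cddb"
  [0..4]=∅  "cbcdd"
  [1..5]=∅  "bcddb"
  [0..5]=∅  "cbcddb"

S ∉ T[0,5] ⇒ NO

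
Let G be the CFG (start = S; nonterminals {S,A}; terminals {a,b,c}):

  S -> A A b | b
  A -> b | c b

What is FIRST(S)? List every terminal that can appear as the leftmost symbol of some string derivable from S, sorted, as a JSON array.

FIRST sets, iterate to fixpoint:
iter 1:
  A via A→b: +{b}
  A via A→c b: +{c}
  S via S→A A b: +{b,c}
  FIRST(S)={b,c}  FIRST(A)={b,c}
iter 2: done
  FIRST(S)={b,c}  FIRST(A)={b,c}

FIRST(S) = ["b", "c"]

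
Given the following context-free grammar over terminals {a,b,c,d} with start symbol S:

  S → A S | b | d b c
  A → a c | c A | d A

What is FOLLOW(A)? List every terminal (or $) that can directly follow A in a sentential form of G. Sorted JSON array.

FIRST sets, iterate to fixpoint:
pass 1:
  A via A→a c: +{a}
  A via A→c A: +{c}
  A via A→d A: +{d}
  S via S→A S: +{a,c,d}
  S via S→b: +{b}
  S: {a,b,c,d}  A: {a,c,d}
pass 2: (stable)
  S: {a,b,c,d}  A: {a,c,d}

FOLLOW iteration:
FOLLOW(S) := {$}
round 1:
  S→A S: FOLLOW(A) ⊇ FIRST(S) = {a,b,c,d}; new: +{a,b,c,d}
  S: {$}  A: {a,b,c,d}
round 2: (no change)
  S: {$}  A: {a,b,c,d}

FOLLOW(A) = ["a", "b", "c", "d"]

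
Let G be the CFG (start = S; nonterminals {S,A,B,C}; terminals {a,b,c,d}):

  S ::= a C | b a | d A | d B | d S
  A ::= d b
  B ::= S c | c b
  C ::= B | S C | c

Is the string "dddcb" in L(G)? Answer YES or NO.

Convert to CNF:
  S -> T0 A | T0 B | T0 S | T1 T3 | T3 C
  A -> T0 T1
  B -> S T2 | T2 T1
  C -> S C | S T2 | T2 T1 | c
  T0 -> d
  T1 -> b
  T2 -> c
  T3 -> a

CYK table (by increasing span):
  T[0,0] 'd' = {T0}  orig:{}
  T[1,1] 'd' = {T0}  orig:{}
  T[2,2] 'd' = {T0}  orig:{}
  T[3,3] 'c' = {C,T2}  orig:{C}
  T[4,4] 'b' = {T1}  orig:{}
  T[0,1] 'dd' = ∅
  T[1,2] 'dd' = ∅
  T[2,3] 'dc' = ∅
  T[3,4] 'cb' = {B,C}
  T[0,2] 'ddd' = ∅
  T[1,3] 'ddc' = ∅
  T[2,4] 'dcb' = {S}
  T[0,3] 'dddc' = ∅
  T[1,4] 'ddcb' = {S}
  T[0,4] 'dddcb' = {S}

S ∈ T[0,4] ⇒ YES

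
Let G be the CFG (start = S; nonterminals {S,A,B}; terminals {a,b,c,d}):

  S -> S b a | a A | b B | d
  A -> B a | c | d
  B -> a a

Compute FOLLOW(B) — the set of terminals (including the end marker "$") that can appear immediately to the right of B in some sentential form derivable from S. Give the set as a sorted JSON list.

Compute FIRST by fixpoint:
iter 1:
  A via A→c: +{c}
  A via A→d: +{d}
  B via B→a a: +{a}
  S via S→a A: +{a}
  S via S→b B: +{b}
  S via S→d: +{d}
  FIRST[S]={a,b,d}  FIRST[A]={c,d}  FIRST[B]={a}
iter 2:
  A via A→B a: +{a}
  FIRST[S]={a,b,d}  FIRST[A]={a,c,d}  FIRST[B]={a}
iter 3: — fixpoint
  FIRST[S]={a,b,d}  FIRST[A]={a,c,d}  FIRST[B]={a}

Compute FOLLOW by fixpoint:
initialize: $ ∈ FOLLOW(S)
round 1:
  A→B a: FOLLOW(B) ⊇ FIRST(a) = {a}; new: +{a}
  S→S b a: FOLLOW(S) ⊇ FIRST(b) = {b}; new: +{b}
  S→a A: FOLLOW(A) ⊇ FOLLOW(S) ⊇ {$,b}; new: +{$,b}
  S→b B: FOLLOW(B) ⊇ FOLLOW(S) ⊇ {$,b}; new: +{$,b}
  FOLLOW(S)={$,b}  FOLLOW(A)={$,b}  FOLLOW(B)={$,a,b}
round 2: (no change)
  FOLLOW(S)={$,b}  FOLLOW(A)={$,b}  FOLLOW(B)={$,a,b}

FOLLOW(B) = ["$", "a", "b"]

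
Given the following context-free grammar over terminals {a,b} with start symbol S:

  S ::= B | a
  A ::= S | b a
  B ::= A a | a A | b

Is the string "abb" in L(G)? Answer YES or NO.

Convert to CNF:
  S -> A T0 | T0 A | a | b
  A -> A T0 | T0 A | T1 T0 | a | b
  B -> A T0 | T0 A | b
  T0 -> a
  T1 -> b

CYK fill:
  cell(0,0) a: {A,S,T0}  orig:{A,S}
  cell(1,1) b: {A,B,S,T1}  orig:{A,B,S}
  cell(2,2) b: {A,B,S,T1}  orig:{A,B,S}
  cell(0,1) ab: {A,B,S}
  cell(1,2) bb: ∅
  cell(0,2) abb: ∅

S ∉ T[0,2] ⇒ NO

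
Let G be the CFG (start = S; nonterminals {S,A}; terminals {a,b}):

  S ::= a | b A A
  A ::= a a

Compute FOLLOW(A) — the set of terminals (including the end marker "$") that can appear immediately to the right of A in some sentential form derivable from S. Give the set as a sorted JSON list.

FIRST sets, iterate to fixpoint:
pass 1:
  A via A→a a: +{a}
  S via S→a: +{a}
  S via S→b A A: +{b}
  S: {a,b}  A: {a}
pass 2: (no change)
  S: {a,b}  A: {a}

Compute FOLLOW by fixpoint:
seed FOLLOW(S) with $
pass 1:
  S→b A A: FOLLOW(A) ⊇ FIRST(A) = {a}; new: +{a}
  S→b A A: FOLLOW(A) ⊇ FOLLOW(S) ⊇ {$}; new: +{$}
  FOLLOW[S]={$}  FOLLOW[A]={$,a}
pass 2: (no change)
  FOLLOW[S]={$}  FOLLOW[A]={$,a}

FOLLOW(A) = ["$", "a"]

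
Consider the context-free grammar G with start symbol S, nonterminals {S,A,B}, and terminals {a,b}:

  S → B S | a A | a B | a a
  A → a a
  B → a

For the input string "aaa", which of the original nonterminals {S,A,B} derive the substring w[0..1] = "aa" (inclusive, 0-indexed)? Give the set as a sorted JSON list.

Convert to CNF:
  S -> B S | T0 A | T0 B | T0 T0
  A -> T0 T0
  B -> a
  T0 -> a

Fill CYK table bottom-up, restricted to cells inside w[0..1]:
  T[0,0] 'a' = {B,T0}  orig:{B}
  T[1,1] 'a' = {B,T0}  orig:{B}
  T[0,1] 'aa' = {A,S}

Original NTs in T[0,1] deriving "aa": ["A", "S"]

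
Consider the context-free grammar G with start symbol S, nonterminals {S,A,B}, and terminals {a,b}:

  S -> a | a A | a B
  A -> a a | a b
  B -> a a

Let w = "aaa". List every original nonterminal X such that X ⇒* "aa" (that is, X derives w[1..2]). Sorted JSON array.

Convert to CNF:
  S -> T0 A | T0 B | a
  A -> T0 T0 | T0 T1
  B -> T0 T0
  T0 -> a
  T1 -> b

Fill CYK table bottom-up — only the sub-triangle for w[1..2]:
  [1..1]={S,T0}  "a"  orig:{S}
  [2..2]={S,T0}  "a"  orig:{S}
  [1..2]={A,B}  "aa"

Original NTs in T[1,2] deriving "aa": ["A", "B"]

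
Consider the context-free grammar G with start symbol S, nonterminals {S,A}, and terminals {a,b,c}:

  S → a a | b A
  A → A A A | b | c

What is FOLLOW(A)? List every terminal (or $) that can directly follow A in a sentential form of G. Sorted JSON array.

Compute FIRST by fixpoint:
iter 1:
  A via A→b: +{b}
  A via A→c: +{c}
  S via S→a a: +{a}
  S via S→b A: +{b}
  FIRST(S)={a,b}  FIRST(A)={b,c}
iter 2: (stable)
  FIRST(S)={a,b}  FIRST(A)={b,c}

FOLLOW iteration:
initialize: $ ∈ FOLLOW(S)
iter 1:
  A→A A A: FOLLOW(A) ⊇ FIRST(A) = {b,c}; new: +{b,c}
  S→b A: FOLLOW(A) ⊇ FOLLOW(S) ⊇ {$}; new: +{$}
  S: {$}  A: {$,b,c}
iter 2: (stable)
  S: {$}  A: {$,b,c}

FOLLOW(A) = ["$", "b", "c"]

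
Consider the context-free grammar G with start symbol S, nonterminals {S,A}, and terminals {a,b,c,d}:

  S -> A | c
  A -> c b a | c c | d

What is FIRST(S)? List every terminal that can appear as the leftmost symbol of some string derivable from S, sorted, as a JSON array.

Compute FIRST by fixpoint:
pass 1:
  A via A→c b a: +{c}
  A via A→d: +{d}
  S via S→A: +{c,d}
  FIRST(S)={c,d}  FIRST(A)={c,d}
pass 2: (no change)
  FIRST(S)={c,d}  FIRST(A)={c,d}

FIRST(S) = ["c", "d"]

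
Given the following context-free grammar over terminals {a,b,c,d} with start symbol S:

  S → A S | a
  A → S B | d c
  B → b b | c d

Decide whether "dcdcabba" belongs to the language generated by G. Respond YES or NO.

CNF form of G:
  S -> A S | a
  A -> S B | T0 T1
  B -> T1 T0 | T2 T2
  T0 -> d
  T1 -> c
  T2 -> b

Fill CYK table bottom-up:
  T[0,0] 'd' = {T0}  orig:{}
  T[1,1] 'c' = {T1}  orig:{}
  T[2,2] 'd' = {T0}  orig:{}
  T[3,3] 'c' = {T1}  orig:{}
  T[4,4] 'a' = {S}
  T[5,5] 'b' = {T2}  orig:{}
  T[6,6] 'b' = {T2}  orig:{}
  T[7,7] 'a' = {S}
  T[0,1] 'dc' = {A}
  T[1,2] 'cd' = {B}
  T[2,3] 'dc' = {A}
  T[3,4] 'ca' = ∅
  T[4,5] 'ab' = ∅
  T[5,6] 'bb' = {B}
  T[6,7] 'ba' = ∅
  T[0,2] 'dcd' = ∅
  T[1,3] 'cdc' = ∅
  T[2,4] 'dca' = {S}
  T[3,5] 'cab' = ∅
  T[4,6] 'abb' = {A}
  T[5,7] 'bba' = ∅
  T[0,3] 'dcdc' = ∅
  T[1,4] 'cdca' = ∅
  T[2,5] 'dcab' = ∅
  T[3,6] 'cabb' = ∅
  T[4,7] 'abba' = {S}
  T[0,4] 'dcdca' = {S}
  T[1,5] 'cdcab' = ∅
  T[2,6] 'dcabb' = {A}
  T[3,7] 'cabba' = ∅
  T[0,5] 'dcdcab' = ∅
  T[1,6] 'cdcabb' = ∅
  T[2,7] 'dcabba' = {S}
  T[0,6] 'dcdcabb' = {A}
  T[1,7] 'cdcabba' = ∅
  T[0,7] 'dcdcabba' = {S}

S ∈ T[0,7] ⇒ YES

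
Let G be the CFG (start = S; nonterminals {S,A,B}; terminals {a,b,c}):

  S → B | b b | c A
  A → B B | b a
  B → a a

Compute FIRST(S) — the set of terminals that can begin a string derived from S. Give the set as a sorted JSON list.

Compute FIRST by fixpoint:
[1]
  A via A→b a: +{b}
  B via B→a a: +{a}
  S via S→B: +{a}
  S via S→b b: +{b}
  S via S→c A: +{c}
  FIRST(S)={a,b,c}  FIRST(A)={b}  FIRST(B)={a}
[2]
  A via A→B B: +{a}
  FIRST(S)={a,b,c}  FIRST(A)={a,b}  FIRST(B)={a}
[3] (stable)
  FIRST(S)={a,b,c}  FIRST(A)={a,b}  FIRST(B)={a}

FIRST(S) = ["a", "b", "c"]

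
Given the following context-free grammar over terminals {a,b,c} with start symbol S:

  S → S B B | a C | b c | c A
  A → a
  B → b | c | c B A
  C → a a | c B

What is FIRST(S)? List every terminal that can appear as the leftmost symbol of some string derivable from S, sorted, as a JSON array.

FIRST sets, iterate to fixpoint:
round 1:
  A via A→a: +{a}
  B via B→b: +{b}
  B via B→c: +{c}
  C via C→a a: +{a}
  C via C→c B: +{c}
  S via S→a C: +{a}
  S via S→b c: +{b}
  S via S→c A: +{c}
  FIRST[S]={a,b,c}  FIRST[A]={a}  FIRST[B]={b,c}  FIRST[C]={a,c}
round 2: done
  FIRST[S]={a,b,c}  FIRST[A]={a}  FIRST[B]={b,c}  FIRST[C]={a,c}

FIRST(S) = ["a", "b", "c"]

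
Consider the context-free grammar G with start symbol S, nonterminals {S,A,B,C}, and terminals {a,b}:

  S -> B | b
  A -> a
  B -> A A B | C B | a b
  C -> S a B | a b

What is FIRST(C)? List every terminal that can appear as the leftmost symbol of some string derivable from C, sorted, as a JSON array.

FIRST sets, iterate to fixpoint:
round 1:
  A via A→a: +{a}
  B via B→A A B: +{a}
  C via C→a b: +{a}
  S via S→B: +{a}
  S via S→b: +{b}
  FIRST[S]={a,b}  FIRST[A]={a}  FIRST[B]={a}  FIRST[C]={a}
round 2:
  C via C→S a B: +{b}
  FIRST[S]={a,b}  FIRST[A]={a}  FIRST[B]={a}  FIRST[C]={a,b}
round 3:
  B via B→C B: +{b}
  FIRST[S]={a,b}  FIRST[A]={a}  FIRST[B]={a,b}  FIRST[C]={a,b}
round 4: done
  FIRST[S]={a,b}  FIRST[A]={a}  FIRST[B]={a,b}  FIRST[C]={a,b}

FIRST(C) = ["a", "b"]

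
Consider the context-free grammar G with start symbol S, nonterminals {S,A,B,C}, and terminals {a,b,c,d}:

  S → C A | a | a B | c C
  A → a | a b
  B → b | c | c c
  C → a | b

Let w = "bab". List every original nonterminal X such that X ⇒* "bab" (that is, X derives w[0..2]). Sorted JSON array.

Convert to CNF:
  S -> C A | T0 B | T2 C | a
  A -> T0 T1 | a
  B -> T2 T2 | b | c
  C -> a | b
  T0 -> a
  T1 -> b
  T2 -> c

Fill CYK table bottom-up, restricted to cells inside w[0..2]:
  T[0,0] 'b' = {B,C,T1}  orig:{B,C}
  T[1,1] 'a' = {A,C,S,T0}  orig:{A,C,S}
  T[2,2] 'b' = {B,C,T1}  orig:{B,C}
  T[0,1] 'ba' = {S}
  T[1,2] 'ab' = {A,S}
  T[0,2] 'bab' = {S}

Original NTs in T[0,2] deriving "bab": ["S"]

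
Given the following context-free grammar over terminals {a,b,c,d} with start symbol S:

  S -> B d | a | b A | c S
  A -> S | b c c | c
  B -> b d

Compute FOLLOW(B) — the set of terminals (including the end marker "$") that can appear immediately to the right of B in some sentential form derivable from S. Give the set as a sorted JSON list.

FIRST sets, iterate to fixpoint:
pass 1:
  A via A→b c c: +{b}
  A via A→c: +{c}
  B via B→b d: +{b}
  S via S→B d: +{b}
  S via S→a: +{a}
  S via S→c S: +{c}
  FIRST(S)={a,b,c}  FIRST(A)={b,c}  FIRST(B)={b}
pass 2:
  A via A→S: +{a}
  FIRST(S)={a,b,c}  FIRST(A)={a,b,c}  FIRST(B)={b}
pass 3: (stable)
  FIRST(S)={a,b,c}  FIRST(A)={a,b,c}  FIRST(B)={b}

Compute FOLLOW by fixpoint:
seed FOLLOW(S) with $
round 1:
  S→B d: FOLLOW(B) ⊇ FIRST(d) = {d}; new: +{d}
  S→b A: FOLLOW(A) ⊇ FOLLOW(S) ⊇ {$}; new: +{$}
  S: {$}  A: {$}  B: {d}
round 2: (no change)
  S: {$}  A: {$}  B: {d}

FOLLOW(B) = ["d"]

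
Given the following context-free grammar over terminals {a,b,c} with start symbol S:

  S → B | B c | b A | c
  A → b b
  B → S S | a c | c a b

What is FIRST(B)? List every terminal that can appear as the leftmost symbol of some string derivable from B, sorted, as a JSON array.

FIRST iteration:
[1]
  A via A→b b: +{b}
  B via B→a c: +{a}
  B via B→c a b: +{c}
  S via S→B: +{a,c}
  S via S→b A: +{b}
  FIRST[S]={a,b,c}  FIRST[A]={b}  FIRST[B]={a,c}
[2]
  B via B→S S: +{b}
  FIRST[S]={a,b,c}  FIRST[A]={b}  FIRST[B]={a,b,c}
[3] done
  FIRST[S]={a,b,c}  FIRST[A]={b}  FIRST[B]={a,b,c}

FIRST(B) = ["a", "b", "c"]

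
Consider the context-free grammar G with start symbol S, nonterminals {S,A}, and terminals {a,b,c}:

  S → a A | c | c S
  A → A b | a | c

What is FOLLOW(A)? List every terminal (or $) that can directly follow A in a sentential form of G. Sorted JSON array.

FIRST sets, iterate to fixpoint:
pass 1:
  A via A→a: +{a}
  A via A→c: +{c}
  S via S→a A: +{a}
  S via S→c: +{c}
  S: {a,c}  A: {a,c}
pass 2: — fixpoint
  S: {a,c}  A: {a,c}

FOLLOW iteration:
FOLLOW(S) := {$}
pass 1:
  A→A b: FOLLOW(A) ⊇ FIRST(b) = {b}; new: +{b}
  S→a A: FOLLOW(A) ⊇ FOLLOW(S) ⊇ {$}; new: +{$}
  S: {$}  A: {$,b}
pass 2: (no change)
  S: {$}  A: {$,b}

FOLLOW(A) = ["$", "b"]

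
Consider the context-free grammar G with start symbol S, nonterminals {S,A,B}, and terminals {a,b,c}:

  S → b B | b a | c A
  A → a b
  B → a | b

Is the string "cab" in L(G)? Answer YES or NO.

Convert to CNF:
  S -> T1 B | T1 T0 | T2 A
  A -> T0 T1
  B -> a | b
  T0 -> a
  T1 -> b
  T2 -> c

Fill CYK table bottom-up:
  [0..0]={T2}  "c"  orig:{}
  [1..1]={B,T0}  "a"  orig:{B}
  [2..2]={B,T1}  "b"  orig:{B}
  [0..1]=∅  "ca"
  [1..2]={A}  "ab"
  [0..2]={S}  "cab"

S ∈ T[0,2] ⇒ YES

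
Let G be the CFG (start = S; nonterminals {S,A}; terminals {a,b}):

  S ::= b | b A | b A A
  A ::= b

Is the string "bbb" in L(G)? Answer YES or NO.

Convert to CNF:
  S -> T0 A | T0 X1 | b
  A -> b
  T0 -> b
  X1 -> A A

CYK fill:
  cell(0,0) b: {A,S,T0}  orig:{A,S}
  cell(1,1) b: {A,S,T0}  orig:{A,S}
  cell(2,2) b: {A,S,T0}  orig:{A,S}
  cell(0,1) bb: {S,X1}  orig:{S}
  cell(1,2) bb: {S,X1}  orig:{S}
  cell(0,2) bbb: {S}

S ∈ T[0,2] ⇒ YES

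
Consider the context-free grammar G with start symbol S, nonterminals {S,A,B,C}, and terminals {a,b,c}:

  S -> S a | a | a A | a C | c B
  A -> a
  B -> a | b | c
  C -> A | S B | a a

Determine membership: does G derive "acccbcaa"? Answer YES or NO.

CNF form of G:
  S -> S T0 | T0 A | T0 C | T1 B | a
  A -> a
  B -> a | b | c
  C -> S B | T0 T0 | a
  T0 -> a
  T1 -> c

CYK fill:
  [0..0]={A,B,C,S,T0}  "a"  orig:{A,B,C,S}
  [1..1]={B,T1}  "c"  orig:{B}
  [2..2]={B,T1}  "c"  orig:{B}
  [3..3]={B,T1}  "c"  orig:{B}
  [4..4]={B}  "b"
  [5..5]={B,T1}  "c"  orig:{B}
  [6..6]={A,B,C,S,T0}  "a"  orig:{A,B,C,S}
  [7..7]={A,B,C,S,T0}  "a"  orig:{A,B,C,S}
  [0..1]={C}  "ac"
  [1..2]={S}  "cc"
  [2..3]={S}  "cc"
  [3..4]={S}  "cb"
  [4..5]=∅  "bc"
  [5..6]={S}  "ca"
  [6..7]={C,S}  "aa"
  [0..2]=∅  "acc"
  [1..3]={C}  "ccc"
  [2..4]={C}  "ccb"
  [3..5]={C}  "cbc"
  [4..6]=∅  "bca"
  [5..7]={C,S}  "caa"
  [0..3]={S}  "accc"
  [1..4]=∅  "cccb"
  [2..5]=∅  "ccbc"
  [3..6]=∅  "cbca"
  [4..7]=∅  "bcaa"
  [0..4]={C}  "acccb"
  [1..5]=∅  "cccbc"
  [2..6]=∅  "ccbca"
  [3..7]=∅  "cbcaa"
  [0..5]=∅  "acccbc"
  [1..6]=∅  "cccbca"
  [2..7]=∅  "ccbcaa"
  [0..6]=∅  "acccbca"
  [1..7]=∅  "cccbcaa"
  [0..7]=∅  "acccbcaa"

S ∉ T[0,7] ⇒ NO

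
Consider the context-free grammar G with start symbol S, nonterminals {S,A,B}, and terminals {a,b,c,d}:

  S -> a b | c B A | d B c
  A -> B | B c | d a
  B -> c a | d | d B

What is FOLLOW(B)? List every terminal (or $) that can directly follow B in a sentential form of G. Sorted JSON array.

FIRST iteration:
[1]
  A via A→d a: +{d}
  B via B→c a: +{c}
  B via B→d: +{d}
  S via S→a b: +{a}
  S via S→c B A: +{c}
  S via S→d B c: +{d}
  FIRST[S]={a,c,d}  FIRST[A]={d}  FIRST[B]={c,d}
[2]
  A via A→B: +{c}
  FIRST[S]={a,c,d}  FIRST[A]={c,d}  FIRST[B]={c,d}
[3] (stable)
  FIRST[S]={a,c,d}  FIRST[A]={c,d}  FIRST[B]={c,d}

FOLLOW iteration:
FOLLOW(S) := {$}
iter 1:
  A→B c: FOLLOW(B) ⊇ FIRST(c) = {c}; new: +{c}
  S→c B A: FOLLOW(B) ⊇ FIRST(A) = {c,d}; new: +{d}
  S→c B A: FOLLOW(A) ⊇ FOLLOW(S) ⊇ {$}; new: +{$}
  FOLLOW[S]={$}  FOLLOW[A]={$}  FOLLOW[B]={c,d}
iter 2:
  A→B: FOLLOW(B) ⊇ FOLLOW(A) ⊇ {$}; new: +{$}
  FOLLOW[S]={$}  FOLLOW[A]={$}  FOLLOW[B]={$,c,d}
iter 3: (stable)
  FOLLOW[S]={$}  FOLLOW[A]={$}  FOLLOW[B]={$,c,d}

FOLLOW(B) = ["$", "c", "d"]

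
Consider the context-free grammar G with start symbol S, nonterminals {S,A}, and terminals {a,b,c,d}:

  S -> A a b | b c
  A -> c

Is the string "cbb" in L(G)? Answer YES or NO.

Convert to CNF:
  S -> A X3 | T1 T2
  A -> c
  T0 -> a
  T1 -> b
  T2 -> c
  X3 -> T0 T1

CYK fill:
  [0..0]={A,T2}  "c"  orig:{A}
  [1..1]={T1}  "b"  orig:{}
  [2..2]={T1}  "b"  orig:{}
  [0..1]=∅  "cb"
  [1..2]=∅  "bb"
  [0..2]=∅  "cbb"

S ∉ T[0,2] ⇒ NO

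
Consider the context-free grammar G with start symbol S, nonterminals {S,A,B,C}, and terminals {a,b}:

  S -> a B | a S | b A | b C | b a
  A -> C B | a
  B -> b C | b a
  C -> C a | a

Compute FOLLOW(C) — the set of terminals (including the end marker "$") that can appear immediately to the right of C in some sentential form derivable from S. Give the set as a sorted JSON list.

FIRST iteration:
pass 1:
  A via A→a: +{a}
  B via B→b C: +{b}
  C via C→a: +{a}
  S via S→a B: +{a}
  S via S→b A: +{b}
  FIRST(S)={a,b}  FIRST(A)={a}  FIRST(B)={b}  FIRST(C)={a}
pass 2: (no change)
  FIRST(S)={a,b}  FIRST(A)={a}  FIRST(B)={b}  FIRST(C)={a}

FOLLOW iteration:
FOLLOW(S) := {$}
iter 1:
  A→C B: FOLLOW(C) ⊇ FIRST(B) = {b}; new: +{b}
  C→C a: FOLLOW(C) ⊇ FIRST(a) = {a}; new: +{a}
  S→a B: FOLLOW(B) ⊇ FOLLOW(S) ⊇ {$}; new: +{$}
  S→b A: FOLLOW(A) ⊇ FOLLOW(S) ⊇ {$}; new: +{$}
  S→b C: FOLLOW(C) ⊇ FOLLOW(S) ⊇ {$}; new: +{$}
  FOLLOW[S]={$}  FOLLOW[A]={$}  FOLLOW[B]={$}  FOLLOW[C]={$,a,b}
iter 2: (stable)
  FOLLOW[S]={$}  FOLLOW[A]={$}  FOLLOW[B]={$}  FOLLOW[C]={$,a,b}

FOLLOW(C) = ["$", "a", "b"]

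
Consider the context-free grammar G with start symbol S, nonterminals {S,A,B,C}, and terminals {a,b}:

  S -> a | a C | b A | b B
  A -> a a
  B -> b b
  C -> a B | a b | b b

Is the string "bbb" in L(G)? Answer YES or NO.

CNF form of G:
  S -> T0 C | T1 A | T1 B | a
  A -> T0 T0
  B -> T1 T1
  C -> T0 B | T0 T1 | T1 T1
  T0 -> a
  T1 -> b

CYK fill:
  [0..0]={T1}  "b"  orig:{}
  [1..1]={T1}  "b"  orig:{}
  [2..2]={T1}  "b"  orig:{}
  [0..1]={B,C}  "bb"
  [1..2]={B,C}  "bb"
  [0..2]={S}  "bbb"

S ∈ T[0,2] ⇒ YES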